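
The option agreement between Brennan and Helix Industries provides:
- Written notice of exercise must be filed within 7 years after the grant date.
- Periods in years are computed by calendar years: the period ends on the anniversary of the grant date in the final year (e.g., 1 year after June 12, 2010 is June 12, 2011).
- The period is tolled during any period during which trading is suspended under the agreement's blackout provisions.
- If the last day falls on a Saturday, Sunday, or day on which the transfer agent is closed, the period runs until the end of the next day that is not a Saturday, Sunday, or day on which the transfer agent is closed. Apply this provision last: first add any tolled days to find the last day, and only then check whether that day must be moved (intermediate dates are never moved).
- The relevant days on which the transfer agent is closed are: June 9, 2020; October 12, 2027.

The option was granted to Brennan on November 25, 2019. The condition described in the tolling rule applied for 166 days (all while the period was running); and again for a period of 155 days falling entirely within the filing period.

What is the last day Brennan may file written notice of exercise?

7 years after November 25, 2019 is November 25, 2026.
Tolling adds 166 days: November 25, 2026 + 166 days = May 10, 2027.
Tolling adds 155 days: May 10, 2027 + 155 days = October 12, 2027.
October 12, 2027 is a listed holiday. The next qualifying day is October 13, 2027.

October 13, 2027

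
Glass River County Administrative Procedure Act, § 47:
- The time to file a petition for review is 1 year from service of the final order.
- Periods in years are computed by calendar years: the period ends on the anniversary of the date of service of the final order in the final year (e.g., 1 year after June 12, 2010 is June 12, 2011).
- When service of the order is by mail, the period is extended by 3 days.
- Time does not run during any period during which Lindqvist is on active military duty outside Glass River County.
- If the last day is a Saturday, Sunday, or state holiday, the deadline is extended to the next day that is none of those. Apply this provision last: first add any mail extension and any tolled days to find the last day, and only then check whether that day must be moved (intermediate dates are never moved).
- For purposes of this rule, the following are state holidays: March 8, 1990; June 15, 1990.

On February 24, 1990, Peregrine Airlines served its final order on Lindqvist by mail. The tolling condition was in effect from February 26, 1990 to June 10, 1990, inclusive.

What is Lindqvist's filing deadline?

1 year after February 24, 1990 is February 24, 1991.
Service was by mail, adding 3 days: February 24, 1991 + 3 days = February 27, 1991.
From February 26, 1990 through June 10, 1990 inclusive is 105 days; tolling adds 105 days: February 27, 1991 + 105 days = June 12, 1991.
June 12, 1991 is a Wednesday and not a state holiday, so no extension applies.

June 12, 1991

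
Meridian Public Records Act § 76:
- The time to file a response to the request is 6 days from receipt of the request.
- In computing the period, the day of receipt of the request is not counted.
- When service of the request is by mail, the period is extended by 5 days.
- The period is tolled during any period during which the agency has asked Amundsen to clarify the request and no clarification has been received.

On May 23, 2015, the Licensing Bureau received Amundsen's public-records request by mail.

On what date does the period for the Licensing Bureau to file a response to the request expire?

June 3, 2015

6 days after May 23, 2015 is May 29, 2015.
Service was by mail, adding 5 days: May 29, 2015 + 5 days = June 3, 2015.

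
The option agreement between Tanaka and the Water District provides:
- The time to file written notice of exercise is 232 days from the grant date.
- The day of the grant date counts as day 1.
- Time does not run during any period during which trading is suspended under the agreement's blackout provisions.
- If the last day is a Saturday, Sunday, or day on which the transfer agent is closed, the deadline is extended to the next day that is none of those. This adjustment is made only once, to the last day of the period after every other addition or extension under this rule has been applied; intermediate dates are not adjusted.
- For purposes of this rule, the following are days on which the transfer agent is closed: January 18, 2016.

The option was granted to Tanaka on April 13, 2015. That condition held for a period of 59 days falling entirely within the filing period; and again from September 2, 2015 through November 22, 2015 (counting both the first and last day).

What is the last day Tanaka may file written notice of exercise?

Counting April 13, 2015 as day 1, day 232 is November 30, 2015.
Tolling adds 59 days: November 30, 2015 + 59 days = January 28, 2016.
From September 2, 2015 through November 22, 2015 inclusive is 82 days; tolling adds 82 days: January 28, 2016 + 82 days = April 19, 2016.
April 19, 2016 is a Tuesday and not a day on which the transfer agent is closed, so no extension applies.

April 19, 2016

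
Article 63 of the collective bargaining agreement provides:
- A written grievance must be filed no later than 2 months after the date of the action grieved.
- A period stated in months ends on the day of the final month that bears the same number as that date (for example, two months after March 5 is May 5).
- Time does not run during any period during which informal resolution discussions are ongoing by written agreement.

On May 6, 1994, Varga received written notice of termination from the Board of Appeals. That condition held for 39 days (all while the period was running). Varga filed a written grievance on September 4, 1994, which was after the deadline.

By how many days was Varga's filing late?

2 months after May 6, 1994 is July 6, 1994.
Tolling adds 39 days: July 6, 1994 + 39 days = August 14, 1994.
The deadline is August 14, 1994; from August 14, 1994 to September 4, 1994 is 21 days.

21 days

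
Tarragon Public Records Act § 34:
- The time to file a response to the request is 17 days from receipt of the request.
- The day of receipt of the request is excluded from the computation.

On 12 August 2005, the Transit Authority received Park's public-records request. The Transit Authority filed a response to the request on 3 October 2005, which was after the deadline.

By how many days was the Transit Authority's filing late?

35 days

17 days after 12 August 2005 is August 29, 2005.
The deadline is August 29, 2005; from August 29, 2005 to October 3, 2005 is 35 days.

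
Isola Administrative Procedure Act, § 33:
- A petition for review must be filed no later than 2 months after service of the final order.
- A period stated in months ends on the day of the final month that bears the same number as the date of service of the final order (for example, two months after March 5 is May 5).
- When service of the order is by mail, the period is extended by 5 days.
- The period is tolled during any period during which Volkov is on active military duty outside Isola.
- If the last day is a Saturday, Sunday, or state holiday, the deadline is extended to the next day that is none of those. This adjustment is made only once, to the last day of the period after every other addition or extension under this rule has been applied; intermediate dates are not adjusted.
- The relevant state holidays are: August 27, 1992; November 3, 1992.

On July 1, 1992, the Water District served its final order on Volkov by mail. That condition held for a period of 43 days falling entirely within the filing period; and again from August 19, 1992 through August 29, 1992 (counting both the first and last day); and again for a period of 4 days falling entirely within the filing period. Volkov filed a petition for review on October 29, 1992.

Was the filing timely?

2 months after July 1, 1992 is September 1, 1992.
Service was by mail, adding 5 days: September 1, 1992 + 5 days = September 6, 1992.
Tolling adds 43 days: September 6, 1992 + 43 days = October 19, 1992.
From August 19, 1992 through August 29, 1992 inclusive is 11 days; tolling adds 11 days: October 19, 1992 + 11 days = October 30, 1992.
Tolling adds 4 days: October 30, 1992 + 4 days = November 3, 1992.
November 3, 1992 is a listed holiday. The next qualifying day is November 4, 1992.
The deadline is November 4, 1992; the filing on October 29, 1992 is on or before that date.

Yes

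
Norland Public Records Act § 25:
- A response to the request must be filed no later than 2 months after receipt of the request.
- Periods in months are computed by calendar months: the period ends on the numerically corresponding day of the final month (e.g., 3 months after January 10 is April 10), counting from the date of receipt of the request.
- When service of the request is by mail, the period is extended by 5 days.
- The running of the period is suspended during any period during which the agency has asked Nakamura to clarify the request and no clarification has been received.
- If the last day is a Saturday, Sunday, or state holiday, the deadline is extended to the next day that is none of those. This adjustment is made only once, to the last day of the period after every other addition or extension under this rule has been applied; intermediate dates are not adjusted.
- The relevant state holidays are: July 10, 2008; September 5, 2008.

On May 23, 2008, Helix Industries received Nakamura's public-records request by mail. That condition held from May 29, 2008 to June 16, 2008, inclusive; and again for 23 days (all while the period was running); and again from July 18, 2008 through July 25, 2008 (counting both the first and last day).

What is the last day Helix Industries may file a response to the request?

2 months after May 23, 2008 is July 23, 2008.
Service was by mail, adding 5 days: July 23, 2008 + 5 days = July 28, 2008.
From May 29, 2008 through June 16, 2008 inclusive is 19 days; tolling adds 19 days: July 28, 2008 + 19 days = August 16, 2008.
Tolling adds 23 days: August 16, 2008 + 23 days = September 8, 2008.
From July 18, 2008 through July 25, 2008 inclusive is 8 days; tolling adds 8 days: September 8, 2008 + 8 days = September 16, 2008.
September 16, 2008 is a Tuesday and not a state holiday, so no extension applies.

September 16, 2008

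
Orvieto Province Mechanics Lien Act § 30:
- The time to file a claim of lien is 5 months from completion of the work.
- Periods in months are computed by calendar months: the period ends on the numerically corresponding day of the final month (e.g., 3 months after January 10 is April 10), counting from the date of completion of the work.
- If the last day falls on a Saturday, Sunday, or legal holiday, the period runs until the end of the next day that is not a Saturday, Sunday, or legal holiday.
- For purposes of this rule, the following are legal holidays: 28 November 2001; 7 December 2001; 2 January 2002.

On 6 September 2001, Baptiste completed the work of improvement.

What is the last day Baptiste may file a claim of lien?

February 6, 2002

5 months after 6 September 2001 is February 6, 2002.
February 6, 2002 is a Wednesday and not a legal holiday, so no extension applies.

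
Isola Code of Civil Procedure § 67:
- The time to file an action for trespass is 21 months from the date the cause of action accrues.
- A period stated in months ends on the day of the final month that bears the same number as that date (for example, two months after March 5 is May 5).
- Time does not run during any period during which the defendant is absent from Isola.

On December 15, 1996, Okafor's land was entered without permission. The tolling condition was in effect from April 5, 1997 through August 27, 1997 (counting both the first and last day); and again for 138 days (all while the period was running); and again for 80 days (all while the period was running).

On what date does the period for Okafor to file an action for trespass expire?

21 months after December 15, 1996 is September 15, 1998.
From April 5, 1997 through August 27, 1997 inclusive is 145 days; tolling adds 145 days: September 15, 1998 + 145 days = February 7, 1999.
Tolling adds 138 days: February 7, 1999 + 138 days = June 25, 1999.
Tolling adds 80 days: June 25, 1999 + 80 days = September 13, 1999.

September 13, 1999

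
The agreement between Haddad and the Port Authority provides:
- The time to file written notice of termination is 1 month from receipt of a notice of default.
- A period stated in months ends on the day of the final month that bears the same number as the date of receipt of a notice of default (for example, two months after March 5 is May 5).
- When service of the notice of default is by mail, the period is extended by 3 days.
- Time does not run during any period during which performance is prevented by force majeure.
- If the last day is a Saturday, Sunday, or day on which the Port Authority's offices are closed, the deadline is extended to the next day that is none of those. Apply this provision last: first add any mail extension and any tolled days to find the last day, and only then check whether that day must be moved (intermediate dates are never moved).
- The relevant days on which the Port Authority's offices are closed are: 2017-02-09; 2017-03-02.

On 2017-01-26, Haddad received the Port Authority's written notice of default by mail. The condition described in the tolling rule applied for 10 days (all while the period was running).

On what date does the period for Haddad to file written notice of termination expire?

1 month after 2017-01-26 is February 26, 2017.
Service was by mail, adding 3 days: February 26, 2017 + 3 days = March 1, 2017.
Tolling adds 10 days: March 1, 2017 + 10 days = March 11, 2017.
March 11, 2017 is Saturday; March 12, 2017 is Sunday. The next qualifying day is March 13, 2017.

March 13, 2017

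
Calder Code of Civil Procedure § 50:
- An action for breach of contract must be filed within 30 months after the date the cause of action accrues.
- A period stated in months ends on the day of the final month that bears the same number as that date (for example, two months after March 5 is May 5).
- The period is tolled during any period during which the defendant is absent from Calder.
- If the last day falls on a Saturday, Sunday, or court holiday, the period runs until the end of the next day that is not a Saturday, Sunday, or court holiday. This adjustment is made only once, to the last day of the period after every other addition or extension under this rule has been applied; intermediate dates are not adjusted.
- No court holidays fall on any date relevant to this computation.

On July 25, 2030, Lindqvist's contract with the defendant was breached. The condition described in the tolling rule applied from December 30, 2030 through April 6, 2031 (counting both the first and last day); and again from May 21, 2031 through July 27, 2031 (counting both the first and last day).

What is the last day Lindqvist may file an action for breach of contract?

July 11, 2033

30 months after July 25, 2030 is January 25, 2033.
From December 30, 2030 through April 6, 2031 inclusive is 98 days; tolling adds 98 days: January 25, 2033 + 98 days = May 3, 2033.
From May 21, 2031 through July 27, 2031 inclusive is 68 days; tolling adds 68 days: May 3, 2033 + 68 days = July 10, 2033.
July 10, 2033 is Sunday. The next qualifying day is July 11, 2033.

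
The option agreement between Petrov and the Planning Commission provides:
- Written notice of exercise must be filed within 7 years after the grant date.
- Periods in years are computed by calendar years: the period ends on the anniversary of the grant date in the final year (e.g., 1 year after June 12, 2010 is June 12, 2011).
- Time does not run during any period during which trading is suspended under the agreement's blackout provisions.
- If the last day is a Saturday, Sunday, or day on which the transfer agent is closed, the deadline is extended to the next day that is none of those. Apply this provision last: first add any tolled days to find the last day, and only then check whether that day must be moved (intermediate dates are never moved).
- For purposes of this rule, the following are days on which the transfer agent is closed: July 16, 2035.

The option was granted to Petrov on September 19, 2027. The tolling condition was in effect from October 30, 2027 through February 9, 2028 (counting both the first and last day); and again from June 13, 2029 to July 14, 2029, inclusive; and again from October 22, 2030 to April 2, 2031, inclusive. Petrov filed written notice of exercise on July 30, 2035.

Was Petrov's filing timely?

No

7 years after September 19, 2027 is September 19, 2034.
From October 30, 2027 through February 9, 2028 inclusive is 103 days; tolling adds 103 days: September 19, 2034 + 103 days = December 31, 2034.
From June 13, 2029 through July 14, 2029 inclusive is 32 days; tolling adds 32 days: December 31, 2034 + 32 days = February 1, 2035.
From October 22, 2030 through April 2, 2031 inclusive is 163 days; tolling adds 163 days: February 1, 2035 + 163 days = July 14, 2035.
July 14, 2035 is Saturday; July 15, 2035 is Sunday; July 16, 2035 is a listed holiday. The next qualifying day is July 17, 2035.
The deadline is July 17, 2035; the filing on July 30, 2035 is after that date.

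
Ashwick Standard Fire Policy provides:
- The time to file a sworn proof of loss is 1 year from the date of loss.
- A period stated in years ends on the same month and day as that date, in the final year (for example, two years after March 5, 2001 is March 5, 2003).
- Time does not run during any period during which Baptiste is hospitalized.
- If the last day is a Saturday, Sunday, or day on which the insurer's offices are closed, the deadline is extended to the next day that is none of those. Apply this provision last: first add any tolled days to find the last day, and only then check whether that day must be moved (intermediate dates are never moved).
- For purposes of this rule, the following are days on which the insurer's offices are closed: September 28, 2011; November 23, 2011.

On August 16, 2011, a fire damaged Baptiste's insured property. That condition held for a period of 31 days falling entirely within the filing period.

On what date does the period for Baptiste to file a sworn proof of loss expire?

1 year after August 16, 2011 is August 16, 2012.
Tolling adds 31 days: August 16, 2012 + 31 days = September 16, 2012.
September 16, 2012 is Sunday. The next qualifying day is September 17, 2012.

September 17, 2012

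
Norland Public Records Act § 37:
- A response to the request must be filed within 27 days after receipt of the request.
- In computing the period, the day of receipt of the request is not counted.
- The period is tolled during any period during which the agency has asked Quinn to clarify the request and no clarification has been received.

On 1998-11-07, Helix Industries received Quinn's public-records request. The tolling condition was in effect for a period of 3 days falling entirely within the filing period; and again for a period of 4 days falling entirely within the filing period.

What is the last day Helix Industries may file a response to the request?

December 11, 1998

27 days after 1998-11-07 is December 4, 1998.
Tolling adds 3 days: December 4, 1998 + 3 days = December 7, 1998.
Tolling adds 4 days: December 7, 1998 + 4 days = December 11, 1998.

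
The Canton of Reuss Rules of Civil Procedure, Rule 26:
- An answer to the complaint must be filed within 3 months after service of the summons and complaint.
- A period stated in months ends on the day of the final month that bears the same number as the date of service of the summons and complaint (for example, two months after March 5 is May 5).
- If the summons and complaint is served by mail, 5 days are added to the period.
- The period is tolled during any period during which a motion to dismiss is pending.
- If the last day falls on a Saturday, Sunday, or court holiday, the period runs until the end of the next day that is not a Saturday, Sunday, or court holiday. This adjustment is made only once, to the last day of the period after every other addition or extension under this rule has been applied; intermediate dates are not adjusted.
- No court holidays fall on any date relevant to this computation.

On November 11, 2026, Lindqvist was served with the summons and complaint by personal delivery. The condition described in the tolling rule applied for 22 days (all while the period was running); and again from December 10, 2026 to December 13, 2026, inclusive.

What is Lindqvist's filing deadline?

March 9, 2027

3 months after November 11, 2026 is February 11, 2027.
Service was not by mail, so no mail extension applies.
Tolling adds 22 days: February 11, 2027 + 22 days = March 5, 2027.
From December 10, 2026 through December 13, 2026 inclusive is 4 days; tolling adds 4 days: March 5, 2027 + 4 days = March 9, 2027.
March 9, 2027 is a Tuesday and not a court holiday, so no extension applies.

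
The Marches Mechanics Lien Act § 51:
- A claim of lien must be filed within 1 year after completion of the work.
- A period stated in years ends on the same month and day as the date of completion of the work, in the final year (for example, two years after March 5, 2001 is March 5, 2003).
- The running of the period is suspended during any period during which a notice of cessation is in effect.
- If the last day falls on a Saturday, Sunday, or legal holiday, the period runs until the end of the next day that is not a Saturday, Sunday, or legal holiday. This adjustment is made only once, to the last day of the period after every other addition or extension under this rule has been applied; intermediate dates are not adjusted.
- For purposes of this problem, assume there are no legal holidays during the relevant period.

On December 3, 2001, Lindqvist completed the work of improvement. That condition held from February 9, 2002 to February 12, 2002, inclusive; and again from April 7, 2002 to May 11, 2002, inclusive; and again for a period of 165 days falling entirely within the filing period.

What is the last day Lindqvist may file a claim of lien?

1 year after December 3, 2001 is December 3, 2002.
From February 9, 2002 through February 12, 2002 inclusive is 4 days; tolling adds 4 days: December 3, 2002 + 4 days = December 7, 2002.
From April 7, 2002 through May 11, 2002 inclusive is 35 days; tolling adds 35 days: December 7, 2002 + 35 days = January 11, 2003.
Tolling adds 165 days: January 11, 2003 + 165 days = June 25, 2003.
June 25, 2003 is a Wednesday and not a legal holiday, so no extension applies.

June 25, 2003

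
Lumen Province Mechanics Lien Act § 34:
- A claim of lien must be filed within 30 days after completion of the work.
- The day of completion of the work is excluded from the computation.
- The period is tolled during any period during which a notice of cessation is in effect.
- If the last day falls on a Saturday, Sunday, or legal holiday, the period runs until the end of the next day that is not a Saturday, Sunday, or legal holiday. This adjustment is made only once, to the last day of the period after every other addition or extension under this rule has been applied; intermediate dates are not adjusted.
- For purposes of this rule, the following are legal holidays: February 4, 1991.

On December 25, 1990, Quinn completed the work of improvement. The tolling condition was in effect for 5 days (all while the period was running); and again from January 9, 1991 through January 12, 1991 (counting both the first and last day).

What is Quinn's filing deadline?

February 5, 1991

30 days after December 25, 1990 is January 24, 1991.
Tolling adds 5 days: January 24, 1991 + 5 days = January 29, 1991.
From January 9, 1991 through January 12, 1991 inclusive is 4 days; tolling adds 4 days: January 29, 1991 + 4 days = February 2, 1991.
February 2, 1991 is Saturday; February 3, 1991 is Sunday; February 4, 1991 is a listed holiday. The next qualifying day is February 5, 1991.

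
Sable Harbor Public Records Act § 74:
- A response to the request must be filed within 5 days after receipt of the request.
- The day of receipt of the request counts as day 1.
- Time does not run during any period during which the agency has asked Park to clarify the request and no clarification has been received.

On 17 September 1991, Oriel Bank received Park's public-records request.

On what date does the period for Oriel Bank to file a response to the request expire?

September 21, 1991

Counting 17 September 1991 as day 1, day 5 is September 21, 1991.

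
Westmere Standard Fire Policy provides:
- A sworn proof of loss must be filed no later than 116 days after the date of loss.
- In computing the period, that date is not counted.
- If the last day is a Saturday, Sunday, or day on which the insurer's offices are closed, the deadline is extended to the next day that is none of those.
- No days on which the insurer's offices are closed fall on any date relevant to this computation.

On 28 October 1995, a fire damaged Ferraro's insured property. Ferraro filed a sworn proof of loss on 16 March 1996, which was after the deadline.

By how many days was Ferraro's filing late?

116 days after 28 October 1995 is February 21, 1996.
February 21, 1996 is a Wednesday and not a day on which the insurer's offices are closed, so no extension applies.
The deadline is February 21, 1996; from February 21, 1996 to March 16, 1996 is 24 days.

24 days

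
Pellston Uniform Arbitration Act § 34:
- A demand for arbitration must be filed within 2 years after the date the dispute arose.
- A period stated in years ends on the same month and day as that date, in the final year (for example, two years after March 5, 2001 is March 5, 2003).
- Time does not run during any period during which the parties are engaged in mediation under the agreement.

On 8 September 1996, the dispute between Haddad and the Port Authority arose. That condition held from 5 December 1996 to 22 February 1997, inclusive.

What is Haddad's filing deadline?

November 27, 1998

2 years after 8 September 1996 is September 8, 1998.
From December 5, 1996 through February 22, 1997 inclusive is 80 days; tolling adds 80 days: September 8, 1998 + 80 days = November 27, 1998.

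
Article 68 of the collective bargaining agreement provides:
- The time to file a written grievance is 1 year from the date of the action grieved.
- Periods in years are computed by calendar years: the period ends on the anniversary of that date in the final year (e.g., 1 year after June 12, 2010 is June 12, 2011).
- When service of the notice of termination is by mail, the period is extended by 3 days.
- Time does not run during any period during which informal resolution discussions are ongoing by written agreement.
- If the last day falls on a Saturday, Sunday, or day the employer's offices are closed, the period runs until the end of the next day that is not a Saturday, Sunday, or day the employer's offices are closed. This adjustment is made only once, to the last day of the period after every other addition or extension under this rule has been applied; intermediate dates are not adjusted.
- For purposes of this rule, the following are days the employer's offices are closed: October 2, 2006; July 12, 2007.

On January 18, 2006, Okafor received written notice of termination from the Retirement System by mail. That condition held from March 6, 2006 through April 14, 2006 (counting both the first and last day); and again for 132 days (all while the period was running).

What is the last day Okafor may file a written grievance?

1 year after January 18, 2006 is January 18, 2007.
Service was by mail, adding 3 days: January 18, 2007 + 3 days = January 21, 2007.
From March 6, 2006 through April 14, 2006 inclusive is 40 days; tolling adds 40 days: January 21, 2007 + 40 days = March 2, 2007.
Tolling adds 132 days: March 2, 2007 + 132 days = July 12, 2007.
July 12, 2007 is a listed holiday. The next qualifying day is July 13, 2007.

July 13, 2007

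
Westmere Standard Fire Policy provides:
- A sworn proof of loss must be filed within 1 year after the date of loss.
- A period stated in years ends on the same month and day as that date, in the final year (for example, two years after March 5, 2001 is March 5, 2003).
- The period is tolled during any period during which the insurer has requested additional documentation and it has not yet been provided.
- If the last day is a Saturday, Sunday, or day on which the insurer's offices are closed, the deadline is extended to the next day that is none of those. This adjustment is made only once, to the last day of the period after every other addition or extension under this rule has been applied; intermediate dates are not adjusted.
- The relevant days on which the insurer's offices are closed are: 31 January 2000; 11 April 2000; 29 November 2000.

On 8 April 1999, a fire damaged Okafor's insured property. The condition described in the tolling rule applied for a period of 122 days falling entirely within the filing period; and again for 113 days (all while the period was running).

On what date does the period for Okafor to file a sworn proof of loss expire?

1 year after 8 April 1999 is April 8, 2000.
Tolling adds 122 days: April 8, 2000 + 122 days = August 8, 2000.
Tolling adds 113 days: August 8, 2000 + 113 days = November 29, 2000.
November 29, 2000 is a listed holiday. The next qualifying day is November 30, 2000.

November 30, 2000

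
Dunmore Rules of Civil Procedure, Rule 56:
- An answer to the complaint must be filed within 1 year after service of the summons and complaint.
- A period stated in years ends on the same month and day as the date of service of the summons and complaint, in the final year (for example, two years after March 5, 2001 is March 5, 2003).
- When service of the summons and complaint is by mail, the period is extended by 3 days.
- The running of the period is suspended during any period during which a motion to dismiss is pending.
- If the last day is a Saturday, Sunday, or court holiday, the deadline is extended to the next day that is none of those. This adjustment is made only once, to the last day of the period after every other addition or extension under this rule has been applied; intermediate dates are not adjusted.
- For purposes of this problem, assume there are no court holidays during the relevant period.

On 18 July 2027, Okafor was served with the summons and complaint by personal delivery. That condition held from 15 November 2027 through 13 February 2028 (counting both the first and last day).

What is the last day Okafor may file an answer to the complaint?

1 year after 18 July 2027 is July 18, 2028.
Service was not by mail, so no mail extension applies.
From November 15, 2027 through February 13, 2028 inclusive is 91 days; tolling adds 91 days: July 18, 2028 + 91 days = October 17, 2028.
October 17, 2028 is a Tuesday and not a court holiday, so no extension applies.

October 17, 2028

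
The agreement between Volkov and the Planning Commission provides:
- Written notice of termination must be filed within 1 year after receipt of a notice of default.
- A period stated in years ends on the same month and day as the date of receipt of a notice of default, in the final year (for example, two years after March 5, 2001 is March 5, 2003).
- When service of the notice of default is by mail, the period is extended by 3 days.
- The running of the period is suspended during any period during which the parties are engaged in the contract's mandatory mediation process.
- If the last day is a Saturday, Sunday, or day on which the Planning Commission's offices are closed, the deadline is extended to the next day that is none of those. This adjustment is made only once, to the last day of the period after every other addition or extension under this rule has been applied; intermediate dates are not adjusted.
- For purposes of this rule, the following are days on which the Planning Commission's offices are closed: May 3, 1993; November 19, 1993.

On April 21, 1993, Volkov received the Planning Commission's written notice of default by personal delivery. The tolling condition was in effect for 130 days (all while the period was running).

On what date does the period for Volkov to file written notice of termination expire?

August 29, 1994

1 year after April 21, 1993 is April 21, 1994.
Service was not by mail, so no mail extension applies.
Tolling adds 130 days: April 21, 1994 + 130 days = August 29, 1994.
August 29, 1994 is a Monday and not a day on which the Planning Commission's offices are closed, so no extension applies.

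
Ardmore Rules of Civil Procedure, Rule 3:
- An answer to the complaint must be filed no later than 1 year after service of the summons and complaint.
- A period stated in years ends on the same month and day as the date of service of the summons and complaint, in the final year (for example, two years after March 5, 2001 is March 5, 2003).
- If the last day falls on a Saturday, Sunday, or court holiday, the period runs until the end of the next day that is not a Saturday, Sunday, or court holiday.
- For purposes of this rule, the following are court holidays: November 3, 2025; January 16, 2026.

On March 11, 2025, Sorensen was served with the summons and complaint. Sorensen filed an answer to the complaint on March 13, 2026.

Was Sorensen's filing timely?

No

1 year after March 11, 2025 is March 11, 2026.
March 11, 2026 is a Wednesday and not a court holiday, so no extension applies.
The deadline is March 11, 2026; the filing on March 13, 2026 is after that date.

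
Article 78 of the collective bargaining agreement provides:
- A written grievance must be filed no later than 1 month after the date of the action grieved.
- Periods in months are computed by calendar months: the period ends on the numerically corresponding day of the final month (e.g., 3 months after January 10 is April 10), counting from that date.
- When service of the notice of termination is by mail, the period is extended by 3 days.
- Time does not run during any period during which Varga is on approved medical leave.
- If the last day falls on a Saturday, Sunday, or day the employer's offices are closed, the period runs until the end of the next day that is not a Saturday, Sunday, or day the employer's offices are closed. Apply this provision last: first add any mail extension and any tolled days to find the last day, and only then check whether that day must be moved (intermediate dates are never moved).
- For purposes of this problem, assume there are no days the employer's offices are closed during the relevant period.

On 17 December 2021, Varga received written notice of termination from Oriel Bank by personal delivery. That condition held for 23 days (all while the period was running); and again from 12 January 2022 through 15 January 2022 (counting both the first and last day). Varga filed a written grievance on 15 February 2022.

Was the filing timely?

1 month after 17 December 2021 is January 17, 2022.
Service was not by mail, so no mail extension applies.
Tolling adds 23 days: January 17, 2022 + 23 days = February 9, 2022.
From January 12, 2022 through January 15, 2022 inclusive is 4 days; tolling adds 4 days: February 9, 2022 + 4 days = February 13, 2022.
February 13, 2022 is Sunday. The next qualifying day is February 14, 2022.
The deadline is February 14, 2022; the filing on February 15, 2022 is after that date.

No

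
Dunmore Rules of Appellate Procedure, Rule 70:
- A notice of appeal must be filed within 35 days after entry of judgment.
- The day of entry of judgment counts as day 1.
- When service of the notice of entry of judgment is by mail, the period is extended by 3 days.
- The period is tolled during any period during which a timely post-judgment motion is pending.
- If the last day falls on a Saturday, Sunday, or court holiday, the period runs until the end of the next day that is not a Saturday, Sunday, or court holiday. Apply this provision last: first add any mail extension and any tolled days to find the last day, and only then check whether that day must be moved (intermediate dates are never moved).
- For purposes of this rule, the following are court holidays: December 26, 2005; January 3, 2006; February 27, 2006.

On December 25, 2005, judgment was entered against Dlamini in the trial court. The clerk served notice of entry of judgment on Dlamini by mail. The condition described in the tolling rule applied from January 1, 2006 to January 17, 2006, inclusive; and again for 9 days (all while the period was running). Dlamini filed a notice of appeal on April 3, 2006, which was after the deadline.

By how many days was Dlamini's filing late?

34 days

Counting December 25, 2005 as day 1, day 35 is January 28, 2006.
Service was by mail, adding 3 days: January 28, 2006 + 3 days = January 31, 2006.
From January 1, 2006 through January 17, 2006 inclusive is 17 days; tolling adds 17 days: January 31, 2006 + 17 days = February 17, 2006.
Tolling adds 9 days: February 17, 2006 + 9 days = February 26, 2006.
February 26, 2006 is Sunday; February 27, 2006 is a listed holiday. The next qualifying day is February 28, 2006.
The deadline is February 28, 2006; from February 28, 2006 to April 3, 2006 is 34 days.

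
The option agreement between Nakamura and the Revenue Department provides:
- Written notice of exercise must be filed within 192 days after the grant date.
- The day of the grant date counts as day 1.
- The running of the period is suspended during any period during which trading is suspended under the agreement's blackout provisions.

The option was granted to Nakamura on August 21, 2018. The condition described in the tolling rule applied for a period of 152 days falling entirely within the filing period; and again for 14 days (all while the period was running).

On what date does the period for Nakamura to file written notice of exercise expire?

Counting August 21, 2018 as day 1, day 192 is February 28, 2019.
Tolling adds 152 days: February 28, 2019 + 152 days = July 30, 2019.
Tolling adds 14 days: July 30, 2019 + 14 days = August 13, 2019.

August 13, 2019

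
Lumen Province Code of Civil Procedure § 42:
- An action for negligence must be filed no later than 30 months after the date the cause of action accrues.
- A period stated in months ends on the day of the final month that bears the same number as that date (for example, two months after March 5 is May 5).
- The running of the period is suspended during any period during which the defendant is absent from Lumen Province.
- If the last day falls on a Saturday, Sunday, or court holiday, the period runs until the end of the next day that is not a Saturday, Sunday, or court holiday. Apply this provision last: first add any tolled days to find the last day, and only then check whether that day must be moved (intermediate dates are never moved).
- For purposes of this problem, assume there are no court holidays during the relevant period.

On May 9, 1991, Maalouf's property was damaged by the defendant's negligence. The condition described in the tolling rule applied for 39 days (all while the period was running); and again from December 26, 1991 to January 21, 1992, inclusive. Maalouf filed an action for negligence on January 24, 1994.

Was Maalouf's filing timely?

30 months after May 9, 1991 is November 9, 1993.
Tolling adds 39 days: November 9, 1993 + 39 days = December 18, 1993.
From December 26, 1991 through January 21, 1992 inclusive is 27 days; tolling adds 27 days: December 18, 1993 + 27 days = January 14, 1994.
January 14, 1994 is a Friday and not a court holiday, so no extension applies.
The deadline is January 14, 1994; the filing on January 24, 1994 is after that date.

No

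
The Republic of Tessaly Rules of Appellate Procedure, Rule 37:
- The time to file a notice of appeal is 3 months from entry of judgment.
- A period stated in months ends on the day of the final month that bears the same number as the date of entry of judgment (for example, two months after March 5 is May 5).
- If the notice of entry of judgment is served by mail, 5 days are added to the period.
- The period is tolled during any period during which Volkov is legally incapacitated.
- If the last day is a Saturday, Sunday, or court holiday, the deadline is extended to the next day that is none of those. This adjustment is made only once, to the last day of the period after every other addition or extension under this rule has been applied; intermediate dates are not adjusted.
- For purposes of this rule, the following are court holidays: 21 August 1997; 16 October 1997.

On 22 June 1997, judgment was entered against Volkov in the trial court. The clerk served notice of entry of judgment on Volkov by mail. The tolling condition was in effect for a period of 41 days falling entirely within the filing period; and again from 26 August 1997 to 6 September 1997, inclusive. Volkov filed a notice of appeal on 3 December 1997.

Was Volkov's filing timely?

No

3 months after 22 June 1997 is September 22, 1997.
Service was by mail, adding 5 days: September 22, 1997 + 5 days = September 27, 1997.
Tolling adds 41 days: September 27, 1997 + 41 days = November 7, 1997.
From August 26, 1997 through September 6, 1997 inclusive is 12 days; tolling adds 12 days: November 7, 1997 + 12 days = November 19, 1997.
November 19, 1997 is a Wednesday and not a court holiday, so no extension applies.
The deadline is November 19, 1997; the filing on December 3, 1997 is after that date.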